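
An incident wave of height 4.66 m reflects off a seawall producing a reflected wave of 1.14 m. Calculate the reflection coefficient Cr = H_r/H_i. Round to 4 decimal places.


Cr = H_r / H_i
Cr = 1.14 / 4.66
Cr = 0.2446

0.2446


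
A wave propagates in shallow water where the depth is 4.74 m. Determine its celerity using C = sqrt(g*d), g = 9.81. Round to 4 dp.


Using the shallow-water approximation:
C = sqrt(g * d) = sqrt(9.81 * 4.74)
C = sqrt(46.4994)
C = 6.8190 m/s

6.8190


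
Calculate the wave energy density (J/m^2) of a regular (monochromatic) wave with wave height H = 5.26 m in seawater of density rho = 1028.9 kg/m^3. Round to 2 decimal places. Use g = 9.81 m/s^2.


E = (1/8) * rho * g * H^2
E = (1/8) * 1028.9 * 9.81 * 5.26^2
E = 0.125 * 1028.9 * 9.81 * 27.6676
E = 34907.90 J/m^2

34907.90


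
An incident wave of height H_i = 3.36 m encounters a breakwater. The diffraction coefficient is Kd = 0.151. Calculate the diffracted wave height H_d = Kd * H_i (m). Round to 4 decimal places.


H_d = Kd * H_i
H_d = 0.151 * 3.36
H_d = 0.5074 m

0.5074


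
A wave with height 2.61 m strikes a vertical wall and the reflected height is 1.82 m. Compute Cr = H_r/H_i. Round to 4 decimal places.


Cr = H_r / H_i
Cr = 1.82 / 2.61
Cr = 0.6973

0.6973


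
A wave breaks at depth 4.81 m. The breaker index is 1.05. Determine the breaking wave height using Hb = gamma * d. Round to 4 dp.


Hb = gamma * d
Hb = 1.05 * 4.81
Hb = 5.0505 m

5.0505


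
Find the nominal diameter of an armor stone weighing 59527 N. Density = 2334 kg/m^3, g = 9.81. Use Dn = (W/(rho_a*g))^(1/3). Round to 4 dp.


V = W / (rho_a * g)
V = 59527 / (2334 * 9.81)
V = 59527 / 22896.54
V = 2.599825 m^3
Dn = V^(1/3) = 2.599825^(1/3)
Dn = 1.3750 m

1.3750


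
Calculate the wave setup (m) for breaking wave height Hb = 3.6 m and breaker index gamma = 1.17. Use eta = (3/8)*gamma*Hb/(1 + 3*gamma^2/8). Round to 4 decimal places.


eta = (3/8) * gamma * Hb / (1 + 3*gamma^2/8)
Numerator = (3/8) * 1.17 * 3.6 = 1.579500
Denominator = 1 + 3*1.17^2/8 = 1 + 0.513338 = 1.513338
eta = 1.579500 / 1.513338
eta = 1.0437 m

1.0437


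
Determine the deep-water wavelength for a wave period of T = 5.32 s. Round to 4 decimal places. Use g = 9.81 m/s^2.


L0 = g * T^2 / (2 * pi)
L0 = 9.81 * 5.32^2 / (2 * pi)
L0 = 9.81 * 28.3024 / 6.28319
L0 = 277.6465 / 6.28319
L0 = 44.1888 m

44.1888


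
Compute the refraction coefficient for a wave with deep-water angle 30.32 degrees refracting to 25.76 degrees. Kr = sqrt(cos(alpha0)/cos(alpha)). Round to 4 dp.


Kr = sqrt(cos(alpha0) / cos(alpha))
cos(30.32) = 0.863219
cos(25.76) = 0.900622
Kr = sqrt(0.863219 / 0.900622)
Kr = sqrt(0.958470)
Kr = 0.9790

0.9790


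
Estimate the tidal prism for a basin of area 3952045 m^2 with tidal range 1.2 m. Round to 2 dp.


Tidal prism = Area * Tidal range
P = 3952045 * 1.2
P = 4742454.00 m^3

4742454.00


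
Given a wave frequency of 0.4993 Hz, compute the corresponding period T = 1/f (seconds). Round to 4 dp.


T = 1 / f
T = 1 / 0.4993
T = 2.0028 s

2.0028


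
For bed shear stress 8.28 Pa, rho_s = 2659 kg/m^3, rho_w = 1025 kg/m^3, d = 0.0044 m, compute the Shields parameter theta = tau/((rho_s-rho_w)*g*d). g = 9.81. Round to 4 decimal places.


theta = tau / ((rho_s - rho_w) * g * d)
rho_s - rho_w = 2659 - 1025 = 1634
Denominator = 1634 * 9.81 * 0.0044 = 70.529976
theta = 8.28 / 70.529976
theta = 0.1174

0.1174


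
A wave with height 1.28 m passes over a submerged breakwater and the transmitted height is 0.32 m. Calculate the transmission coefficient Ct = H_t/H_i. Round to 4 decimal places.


Ct = H_t / H_i
Ct = 0.32 / 1.28
Ct = 0.2500

0.2500


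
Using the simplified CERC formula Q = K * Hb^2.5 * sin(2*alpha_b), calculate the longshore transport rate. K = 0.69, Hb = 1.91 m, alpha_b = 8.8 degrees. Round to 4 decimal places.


Q = K * Hb^2.5 * sin(2 * alpha_b)
Hb^2.5 = 1.91^2.5 = 5.041775
sin(2 * 8.8) = sin(17.6) = 0.302370
Q = 0.69 * 5.041775 * 0.302370
Q = 1.0519 m^3/s

1.0519


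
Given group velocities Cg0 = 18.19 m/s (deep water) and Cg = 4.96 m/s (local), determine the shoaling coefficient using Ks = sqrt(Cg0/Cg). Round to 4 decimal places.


Ks = sqrt(Cg0 / Cg)
Ks = sqrt(18.19 / 4.96)
Ks = sqrt(3.6673)
Ks = 1.9150

1.9150


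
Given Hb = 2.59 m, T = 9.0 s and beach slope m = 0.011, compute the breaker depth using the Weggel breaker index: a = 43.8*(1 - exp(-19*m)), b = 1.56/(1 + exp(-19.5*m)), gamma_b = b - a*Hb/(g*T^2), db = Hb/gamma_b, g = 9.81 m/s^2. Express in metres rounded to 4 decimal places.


a = 43.8 * (1 - exp(-19 * m))
exp(-19 * 0.011) = exp(-0.2090) = 0.811395
a = 43.8 * (1 - 0.811395) = 8.260889
b = 1.56 / (1 + exp(-19.5 * m))
exp(-19.5 * 0.011) = exp(-0.2145) = 0.806945
b = 1.56 / (1 + 0.806945) = 0.863336
Hb / (g * T^2) = 2.59 / (9.81 * 9.0^2) = 2.59 / 794.6100 = 0.00325946
gamma_b = b - a * Hb/(g*T^2) = 0.863336 - 8.260889 * 0.00325946 = 0.836410
db = Hb / gamma_b = 2.59 / 0.836410
db = 3.0966 m

3.0966


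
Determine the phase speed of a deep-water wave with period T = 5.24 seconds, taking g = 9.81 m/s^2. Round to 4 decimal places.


We use the deep-water celerity formula:
C = g * T / (2 * pi)
C = 9.81 * 5.24 / (2 * 3.14159...)
C = 51.404400 / 6.283185
C = 8.1813 m/s

8.1813


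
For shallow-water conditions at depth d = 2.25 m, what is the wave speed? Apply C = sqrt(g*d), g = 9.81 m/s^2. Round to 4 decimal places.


Using the shallow-water approximation:
C = sqrt(g * d) = sqrt(9.81 * 2.25)
C = sqrt(22.0725)
C = 4.6981 m/s

4.6981


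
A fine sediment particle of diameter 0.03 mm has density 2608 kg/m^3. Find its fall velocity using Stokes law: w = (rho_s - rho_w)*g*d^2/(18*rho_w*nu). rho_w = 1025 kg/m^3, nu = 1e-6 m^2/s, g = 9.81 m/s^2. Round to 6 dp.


w = (rho_s - rho_w) * g * d^2 / (18 * rho_w * nu)
d = 0.03 mm = 0.000030 m
rho_s - rho_w = 2608 - 1025 = 1583
Numerator = 1583 * 9.81 * (0.000030)^2 = 0.000013976307
Denominator = 18 * 1025 * 1e-6 = 0.018450
w = 0.000758 m/s

0.000758


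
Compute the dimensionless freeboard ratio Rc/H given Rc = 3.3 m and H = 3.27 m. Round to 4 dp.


Relative freeboard = Rc / H
= 3.3 / 3.27
= 1.0092

1.0092


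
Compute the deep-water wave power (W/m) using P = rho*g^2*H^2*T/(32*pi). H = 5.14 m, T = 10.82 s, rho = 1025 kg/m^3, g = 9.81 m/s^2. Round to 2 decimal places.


P = rho * g^2 * H^2 * T / (32 * pi)
P = 1025 * 9.81^2 * 5.14^2 * 10.82 / (32 * pi)
P = 1025 * 96.2361 * 26.4196 * 10.82 / 100.53096
P = 280488.80 W/m

280488.80


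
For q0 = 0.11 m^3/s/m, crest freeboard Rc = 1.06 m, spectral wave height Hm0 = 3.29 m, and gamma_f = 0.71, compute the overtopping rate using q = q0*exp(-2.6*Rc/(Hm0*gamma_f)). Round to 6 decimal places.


q = q0 * exp(-2.6 * Rc / (Hm0 * gamma_f))
Exponent = -2.6 * 1.06 / (3.29 * 0.71)
= -2.6 * 1.06 / 2.3359
= -1.179845
exp(-1.179845) = 0.307326
q = 0.11 * 0.307326
q = 0.033806 m^3/s/m

0.033806


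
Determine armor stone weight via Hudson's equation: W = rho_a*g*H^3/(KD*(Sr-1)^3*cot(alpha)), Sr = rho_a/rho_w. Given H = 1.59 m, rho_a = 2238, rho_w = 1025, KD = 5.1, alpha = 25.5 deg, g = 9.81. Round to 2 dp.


Sr = rho_a / rho_w = 2238 / 1025 = 2.183415
(Sr - 1) = 1.183415
(Sr - 1)^3 = 1.657337
cot(25.5) = 1 / tan(25.5) = 1 / 0.476976 = 2.096544
Numerator = 2238 * 9.81 * 1.59^3 = 88251.1681
Denominator = 5.1 * 1.657337 * 2.096544 = 17.720864
W = 88251.1681 / 17.720864
W = 4980.07 N

4980.07


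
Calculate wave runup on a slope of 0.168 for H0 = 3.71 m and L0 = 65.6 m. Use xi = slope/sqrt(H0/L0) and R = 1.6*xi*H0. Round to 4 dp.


xi = slope / sqrt(H0/L0)
H0/L0 = 3.71/65.6 = 0.056555
sqrt(0.056555) = 0.237813
xi = 0.168 / 0.237813 = 0.706438
R = 1.6 * xi * H0 = 1.6 * 0.706438 * 3.71
R = 4.1934 m

4.1934


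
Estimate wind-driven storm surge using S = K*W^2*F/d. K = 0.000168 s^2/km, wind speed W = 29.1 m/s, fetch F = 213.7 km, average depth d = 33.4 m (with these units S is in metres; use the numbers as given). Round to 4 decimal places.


S = K * W^2 * F / d
W^2 = 29.1^2 = 846.81
S = 0.000168 * 846.81 * 213.7 / 33.4
Numerator = 0.000168 * 846.81 * 213.7 = 30.401834
S = 30.401834 / 33.4 = 0.9102 m

0.9102


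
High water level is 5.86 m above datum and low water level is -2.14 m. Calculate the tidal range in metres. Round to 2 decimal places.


Tidal range = High water - Low water
Tidal range = 5.86 - (-2.14)
Tidal range = 8.00 m

8.00


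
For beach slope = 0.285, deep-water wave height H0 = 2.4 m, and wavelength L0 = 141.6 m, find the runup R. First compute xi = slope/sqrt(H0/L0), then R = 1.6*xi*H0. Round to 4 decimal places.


xi = slope / sqrt(H0/L0)
H0/L0 = 2.4/141.6 = 0.016949
sqrt(0.016949) = 0.130189
xi = 0.285 / 0.130189 = 2.189127
R = 1.6 * xi * H0 = 1.6 * 2.189127 * 2.4
R = 8.4062 m

8.4062


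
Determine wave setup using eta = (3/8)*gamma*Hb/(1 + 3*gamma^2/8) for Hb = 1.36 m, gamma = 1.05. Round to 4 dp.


eta = (3/8) * gamma * Hb / (1 + 3*gamma^2/8)
Numerator = (3/8) * 1.05 * 1.36 = 0.535500
Denominator = 1 + 3*1.05^2/8 = 1 + 0.413438 = 1.413438
eta = 0.535500 / 1.413438
eta = 0.3789 m

0.3789


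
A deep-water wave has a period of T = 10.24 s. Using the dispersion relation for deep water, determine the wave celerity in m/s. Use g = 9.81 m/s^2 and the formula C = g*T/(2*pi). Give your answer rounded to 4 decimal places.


We use the deep-water celerity formula:
C = g * T / (2 * pi)
C = 9.81 * 10.24 / (2 * 3.14159...)
C = 100.454400 / 6.283185
C = 15.9878 m/s

15.9878


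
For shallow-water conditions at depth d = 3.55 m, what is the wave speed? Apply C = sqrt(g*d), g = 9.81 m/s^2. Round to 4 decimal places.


Using the shallow-water approximation:
C = sqrt(g * d) = sqrt(9.81 * 3.55)
C = sqrt(34.8255)
C = 5.9013 m/s

5.9013


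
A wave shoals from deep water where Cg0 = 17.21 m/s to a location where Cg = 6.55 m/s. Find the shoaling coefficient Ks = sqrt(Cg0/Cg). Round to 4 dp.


Ks = sqrt(Cg0 / Cg)
Ks = sqrt(17.21 / 6.55)
Ks = sqrt(2.6275)
Ks = 1.6210

1.6210


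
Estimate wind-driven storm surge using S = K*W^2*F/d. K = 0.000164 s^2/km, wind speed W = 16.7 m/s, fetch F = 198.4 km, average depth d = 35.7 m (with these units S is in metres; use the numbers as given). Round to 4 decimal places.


S = K * W^2 * F / d
W^2 = 16.7^2 = 278.89
S = 0.000164 * 278.89 * 198.4 / 35.7
Numerator = 0.000164 * 278.89 * 198.4 = 9.074411
S = 9.074411 / 35.7 = 0.2542 m

0.2542


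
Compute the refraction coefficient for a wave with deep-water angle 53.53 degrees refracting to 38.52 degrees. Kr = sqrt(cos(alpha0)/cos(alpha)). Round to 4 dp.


Kr = sqrt(cos(alpha0) / cos(alpha))
cos(53.53) = 0.594402
cos(38.52) = 0.782391
Kr = sqrt(0.594402 / 0.782391)
Kr = sqrt(0.759725)
Kr = 0.8716

0.8716


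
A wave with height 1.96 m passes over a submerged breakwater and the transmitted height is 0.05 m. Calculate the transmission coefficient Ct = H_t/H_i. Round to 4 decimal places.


Ct = H_t / H_i
Ct = 0.05 / 1.96
Ct = 0.0255

0.0255


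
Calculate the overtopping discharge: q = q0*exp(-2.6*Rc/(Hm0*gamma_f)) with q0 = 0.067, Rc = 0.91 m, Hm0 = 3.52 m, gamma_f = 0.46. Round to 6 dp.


q = q0 * exp(-2.6 * Rc / (Hm0 * gamma_f))
Exponent = -2.6 * 0.91 / (3.52 * 0.46)
= -2.6 * 0.91 / 1.6192
= -1.461215
exp(-1.461215) = 0.231954
q = 0.067 * 0.231954
q = 0.015541 m^3/s/m

0.015541


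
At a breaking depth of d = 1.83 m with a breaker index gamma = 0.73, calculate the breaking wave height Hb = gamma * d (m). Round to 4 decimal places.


Hb = gamma * d
Hb = 0.73 * 1.83
Hb = 1.3359 m

1.3359


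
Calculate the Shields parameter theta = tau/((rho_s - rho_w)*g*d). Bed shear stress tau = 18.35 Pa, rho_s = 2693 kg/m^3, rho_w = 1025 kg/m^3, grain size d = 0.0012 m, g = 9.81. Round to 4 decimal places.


theta = tau / ((rho_s - rho_w) * g * d)
rho_s - rho_w = 2693 - 1025 = 1668
Denominator = 1668 * 9.81 * 0.0012 = 19.635696
theta = 18.35 / 19.635696
theta = 0.9345

0.9345


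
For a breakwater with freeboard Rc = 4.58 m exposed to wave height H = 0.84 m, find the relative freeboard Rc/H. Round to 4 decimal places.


Relative freeboard = Rc / H
= 4.58 / 0.84
= 5.4524

5.4524


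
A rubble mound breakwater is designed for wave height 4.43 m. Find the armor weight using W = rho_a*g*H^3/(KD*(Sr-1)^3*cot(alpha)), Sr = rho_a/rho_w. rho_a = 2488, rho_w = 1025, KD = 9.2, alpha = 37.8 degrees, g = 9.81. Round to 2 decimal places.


Sr = rho_a / rho_w = 2488 / 1025 = 2.427317
(Sr - 1) = 1.427317
(Sr - 1)^3 = 2.907779
cot(37.8) = 1 / tan(37.8) = 1 / 0.775680 = 1.289192
Numerator = 2488 * 9.81 * 4.43^3 = 2121927.6017
Denominator = 9.2 * 2.907779 * 1.289192 = 34.487911
W = 2121927.6017 / 34.487911
W = 61526.71 N

61526.71


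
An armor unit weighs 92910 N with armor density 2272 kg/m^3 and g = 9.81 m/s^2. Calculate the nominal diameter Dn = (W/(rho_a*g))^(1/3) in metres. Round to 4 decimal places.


V = W / (rho_a * g)
V = 92910 / (2272 * 9.81)
V = 92910 / 22288.32
V = 4.168551 m^3
Dn = V^(1/3) = 4.168551^(1/3)
Dn = 1.6094 m

1.6094


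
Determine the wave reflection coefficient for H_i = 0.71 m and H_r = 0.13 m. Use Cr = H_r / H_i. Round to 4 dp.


Cr = H_r / H_i
Cr = 0.13 / 0.71
Cr = 0.1831

0.1831


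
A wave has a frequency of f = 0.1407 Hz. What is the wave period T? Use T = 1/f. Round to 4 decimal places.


T = 1 / f
T = 1 / 0.1407
T = 7.1073 s

7.1073


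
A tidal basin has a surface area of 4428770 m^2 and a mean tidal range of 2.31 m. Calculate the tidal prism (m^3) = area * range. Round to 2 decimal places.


Tidal prism = Area * Tidal range
P = 4428770 * 2.31
P = 10230458.70 m^3

10230458.70


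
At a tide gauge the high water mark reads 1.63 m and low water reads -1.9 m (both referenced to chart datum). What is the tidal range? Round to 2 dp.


Tidal range = High water - Low water
Tidal range = 1.63 - (-1.9)
Tidal range = 3.53 m

3.53


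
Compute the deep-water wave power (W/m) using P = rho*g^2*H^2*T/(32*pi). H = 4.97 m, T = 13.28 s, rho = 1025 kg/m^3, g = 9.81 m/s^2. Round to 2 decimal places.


P = rho * g^2 * H^2 * T / (32 * pi)
P = 1025 * 9.81^2 * 4.97^2 * 13.28 / (32 * pi)
P = 1025 * 96.2361 * 24.7009 * 13.28 / 100.53096
P = 321864.35 W/m

321864.35


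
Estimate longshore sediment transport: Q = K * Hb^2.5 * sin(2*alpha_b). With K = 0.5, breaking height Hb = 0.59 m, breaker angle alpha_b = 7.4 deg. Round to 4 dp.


Q = K * Hb^2.5 * sin(2 * alpha_b)
Hb^2.5 = 0.59^2.5 = 0.267381
sin(2 * 7.4) = sin(14.8) = 0.255446
Q = 0.5 * 0.267381 * 0.255446
Q = 0.0342 m^3/s

0.0342


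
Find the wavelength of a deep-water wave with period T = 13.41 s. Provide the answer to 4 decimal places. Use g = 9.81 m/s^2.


L0 = g * T^2 / (2 * pi)
L0 = 9.81 * 13.41^2 / (2 * pi)
L0 = 9.81 * 179.8281 / 6.28319
L0 = 1764.1137 / 6.28319
L0 = 280.7674 m

280.7674


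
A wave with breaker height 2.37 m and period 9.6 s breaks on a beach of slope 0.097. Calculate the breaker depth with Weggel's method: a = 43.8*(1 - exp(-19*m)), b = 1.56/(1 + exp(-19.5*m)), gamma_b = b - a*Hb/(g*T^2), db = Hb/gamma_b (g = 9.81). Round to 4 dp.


a = 43.8 * (1 - exp(-19 * m))
exp(-19 * 0.097) = exp(-1.8430) = 0.158342
a = 43.8 * (1 - 0.158342) = 36.864634
b = 1.56 / (1 + exp(-19.5 * m))
exp(-19.5 * 0.097) = exp(-1.8915) = 0.150845
b = 1.56 / (1 + 0.150845) = 1.355525
Hb / (g * T^2) = 2.37 / (9.81 * 9.6^2) = 2.37 / 904.0896 = 0.00262142
gamma_b = b - a * Hb/(g*T^2) = 1.355525 - 36.864634 * 0.00262142 = 1.258888
db = Hb / gamma_b = 2.37 / 1.258888
db = 1.8826 m

1.8826


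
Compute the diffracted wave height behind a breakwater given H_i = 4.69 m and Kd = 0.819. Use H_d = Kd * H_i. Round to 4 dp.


H_d = Kd * H_i
H_d = 0.819 * 4.69
H_d = 3.8411 m

3.8411


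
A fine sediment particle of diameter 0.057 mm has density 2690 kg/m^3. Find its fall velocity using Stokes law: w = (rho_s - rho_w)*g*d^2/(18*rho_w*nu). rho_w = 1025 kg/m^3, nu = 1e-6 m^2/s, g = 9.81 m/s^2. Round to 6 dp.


w = (rho_s - rho_w) * g * d^2 / (18 * rho_w * nu)
d = 0.057 mm = 0.000057 m
rho_s - rho_w = 2690 - 1025 = 1665
Numerator = 1665 * 9.81 * (0.000057)^2 = 0.000053068029
Denominator = 18 * 1025 * 1e-6 = 0.018450
w = 0.002876 m/s

0.002876


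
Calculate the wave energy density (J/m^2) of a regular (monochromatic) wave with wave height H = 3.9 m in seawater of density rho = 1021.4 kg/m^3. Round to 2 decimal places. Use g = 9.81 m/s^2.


E = (1/8) * rho * g * H^2
E = (1/8) * 1021.4 * 9.81 * 3.9^2
E = 0.125 * 1021.4 * 9.81 * 15.2100
E = 19050.40 J/m^2

19050.40


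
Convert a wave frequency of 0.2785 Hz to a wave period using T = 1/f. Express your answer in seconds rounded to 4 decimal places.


T = 1 / f
T = 1 / 0.2785
T = 3.5907 s

3.5907


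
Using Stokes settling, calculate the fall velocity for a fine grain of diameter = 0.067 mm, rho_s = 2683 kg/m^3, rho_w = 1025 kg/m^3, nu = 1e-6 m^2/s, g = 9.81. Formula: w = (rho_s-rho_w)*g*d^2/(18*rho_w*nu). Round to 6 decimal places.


w = (rho_s - rho_w) * g * d^2 / (18 * rho_w * nu)
d = 0.067 mm = 0.000067 m
rho_s - rho_w = 2683 - 1025 = 1658
Numerator = 1658 * 9.81 * (0.000067)^2 = 0.000073013495
Denominator = 18 * 1025 * 1e-6 = 0.018450
w = 0.003957 m/s

0.003957


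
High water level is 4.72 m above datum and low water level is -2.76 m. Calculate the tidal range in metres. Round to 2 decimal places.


Tidal range = High water - Low water
Tidal range = 4.72 - (-2.76)
Tidal range = 7.48 m

7.48


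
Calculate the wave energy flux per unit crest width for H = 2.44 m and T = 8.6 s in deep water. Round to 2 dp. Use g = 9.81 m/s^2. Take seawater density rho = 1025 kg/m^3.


P = rho * g^2 * H^2 * T / (32 * pi)
P = 1025 * 9.81^2 * 2.44^2 * 8.6 / (32 * pi)
P = 1025 * 96.2361 * 5.9536 * 8.6 / 100.53096
P = 50238.90 W/m

50238.90


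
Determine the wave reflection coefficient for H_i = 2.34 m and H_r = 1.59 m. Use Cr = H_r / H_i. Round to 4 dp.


Cr = H_r / H_i
Cr = 1.59 / 2.34
Cr = 0.6795

0.6795


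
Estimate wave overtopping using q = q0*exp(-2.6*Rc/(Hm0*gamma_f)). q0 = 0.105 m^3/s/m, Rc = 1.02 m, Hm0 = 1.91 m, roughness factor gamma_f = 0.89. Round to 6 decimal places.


q = q0 * exp(-2.6 * Rc / (Hm0 * gamma_f))
Exponent = -2.6 * 1.02 / (1.91 * 0.89)
= -2.6 * 1.02 / 1.6999
= -1.560092
exp(-1.560092) = 0.210117
q = 0.105 * 0.210117
q = 0.022062 m^3/s/m

0.022062


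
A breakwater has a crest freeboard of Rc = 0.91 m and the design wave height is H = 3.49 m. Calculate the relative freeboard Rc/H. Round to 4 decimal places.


Relative freeboard = Rc / H
= 0.91 / 3.49
= 0.2607

0.2607


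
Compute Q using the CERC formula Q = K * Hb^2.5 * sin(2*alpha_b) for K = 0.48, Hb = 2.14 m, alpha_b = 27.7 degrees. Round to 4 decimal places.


Q = K * Hb^2.5 * sin(2 * alpha_b)
Hb^2.5 = 2.14^2.5 = 6.699377
sin(2 * 27.7) = sin(55.4) = 0.823136
Q = 0.48 * 6.699377 * 0.823136
Q = 2.6470 m^3/s

2.6470


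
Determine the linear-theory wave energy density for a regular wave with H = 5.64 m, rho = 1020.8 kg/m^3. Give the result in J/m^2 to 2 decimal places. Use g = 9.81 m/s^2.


E = (1/8) * rho * g * H^2
E = (1/8) * 1020.8 * 9.81 * 5.64^2
E = 0.125 * 1020.8 * 9.81 * 31.8096
E = 39817.86 J/m^2

39817.86


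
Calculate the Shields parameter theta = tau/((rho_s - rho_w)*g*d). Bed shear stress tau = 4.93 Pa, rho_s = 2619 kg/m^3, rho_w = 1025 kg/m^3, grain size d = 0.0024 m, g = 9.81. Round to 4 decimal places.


theta = tau / ((rho_s - rho_w) * g * d)
rho_s - rho_w = 2619 - 1025 = 1594
Denominator = 1594 * 9.81 * 0.0024 = 37.529136
theta = 4.93 / 37.529136
theta = 0.1314

0.1314


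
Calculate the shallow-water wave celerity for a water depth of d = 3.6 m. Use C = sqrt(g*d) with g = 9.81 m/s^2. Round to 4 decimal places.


Using the shallow-water approximation:
C = sqrt(g * d) = sqrt(9.81 * 3.6)
C = sqrt(35.3160)
C = 5.9427 m/s

5.9427


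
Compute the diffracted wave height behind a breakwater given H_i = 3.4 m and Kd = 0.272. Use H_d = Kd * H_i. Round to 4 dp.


H_d = Kd * H_i
H_d = 0.272 * 3.4
H_d = 0.9248 m

0.9248


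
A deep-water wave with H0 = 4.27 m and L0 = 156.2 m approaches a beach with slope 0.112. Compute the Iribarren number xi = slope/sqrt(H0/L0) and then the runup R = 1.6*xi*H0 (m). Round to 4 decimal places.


xi = slope / sqrt(H0/L0)
H0/L0 = 4.27/156.2 = 0.027337
sqrt(0.027337) = 0.165338
xi = 0.112 / 0.165338 = 0.677399
R = 1.6 * xi * H0 = 1.6 * 0.677399 * 4.27
R = 4.6280 m

4.6280


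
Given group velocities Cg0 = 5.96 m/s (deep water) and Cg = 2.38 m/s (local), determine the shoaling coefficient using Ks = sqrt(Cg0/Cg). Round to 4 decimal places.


Ks = sqrt(Cg0 / Cg)
Ks = sqrt(5.96 / 2.38)
Ks = sqrt(2.5042)
Ks = 1.5825

1.5825


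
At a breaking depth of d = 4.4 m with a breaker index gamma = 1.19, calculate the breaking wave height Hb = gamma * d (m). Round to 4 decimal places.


Hb = gamma * d
Hb = 1.19 * 4.4
Hb = 5.2360 m

5.2360


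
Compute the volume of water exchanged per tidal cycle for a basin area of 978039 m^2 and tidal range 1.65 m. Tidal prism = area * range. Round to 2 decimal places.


Tidal prism = Area * Tidal range
P = 978039 * 1.65
P = 1613764.35 m^3

1613764.35


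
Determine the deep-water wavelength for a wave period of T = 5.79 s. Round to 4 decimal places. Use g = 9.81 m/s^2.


L0 = g * T^2 / (2 * pi)
L0 = 9.81 * 5.79^2 / (2 * pi)
L0 = 9.81 * 33.5241 / 6.28319
L0 = 328.8714 / 6.28319
L0 = 52.3415 m

52.3415


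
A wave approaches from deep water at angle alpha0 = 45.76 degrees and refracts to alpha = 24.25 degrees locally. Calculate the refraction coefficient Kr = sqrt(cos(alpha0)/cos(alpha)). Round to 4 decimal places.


Kr = sqrt(cos(alpha0) / cos(alpha))
cos(45.76) = 0.697665
cos(24.25) = 0.911762
Kr = sqrt(0.697665 / 0.911762)
Kr = sqrt(0.765184)
Kr = 0.8747

0.8747


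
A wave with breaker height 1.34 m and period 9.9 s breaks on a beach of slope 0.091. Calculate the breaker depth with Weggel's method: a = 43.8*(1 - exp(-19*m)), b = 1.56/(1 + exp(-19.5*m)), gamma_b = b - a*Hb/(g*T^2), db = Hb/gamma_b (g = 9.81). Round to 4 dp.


a = 43.8 * (1 - exp(-19 * m))
exp(-19 * 0.091) = exp(-1.7290) = 0.177462
a = 43.8 * (1 - 0.177462) = 36.027174
b = 1.56 / (1 + exp(-19.5 * m))
exp(-19.5 * 0.091) = exp(-1.7745) = 0.169568
b = 1.56 / (1 + 0.169568) = 1.333826
Hb / (g * T^2) = 1.34 / (9.81 * 9.9^2) = 1.34 / 961.4781 = 0.00139369
gamma_b = b - a * Hb/(g*T^2) = 1.333826 - 36.027174 * 0.00139369 = 1.283615
db = Hb / gamma_b = 1.34 / 1.283615
db = 1.0439 m

1.0439


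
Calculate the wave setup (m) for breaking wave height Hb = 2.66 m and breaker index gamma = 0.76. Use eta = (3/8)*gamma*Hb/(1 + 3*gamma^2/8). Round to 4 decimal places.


eta = (3/8) * gamma * Hb / (1 + 3*gamma^2/8)
Numerator = (3/8) * 0.76 * 2.66 = 0.758100
Denominator = 1 + 3*0.76^2/8 = 1 + 0.216600 = 1.216600
eta = 0.758100 / 1.216600
eta = 0.6231 m

0.6231


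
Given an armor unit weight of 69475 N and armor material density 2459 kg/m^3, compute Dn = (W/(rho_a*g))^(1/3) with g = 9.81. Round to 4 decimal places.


V = W / (rho_a * g)
V = 69475 / (2459 * 9.81)
V = 69475 / 24122.79
V = 2.880057 m^3
Dn = V^(1/3) = 2.880057^(1/3)
Dn = 1.4228 m

1.4228


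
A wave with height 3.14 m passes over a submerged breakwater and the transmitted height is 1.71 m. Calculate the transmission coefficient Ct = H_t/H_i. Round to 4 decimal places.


Ct = H_t / H_i
Ct = 1.71 / 3.14
Ct = 0.5446

0.5446


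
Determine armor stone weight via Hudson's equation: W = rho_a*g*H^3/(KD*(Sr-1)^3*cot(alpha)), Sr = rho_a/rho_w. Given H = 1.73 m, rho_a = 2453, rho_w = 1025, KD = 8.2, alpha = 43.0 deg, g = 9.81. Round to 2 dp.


Sr = rho_a / rho_w = 2453 / 1025 = 2.393171
(Sr - 1) = 1.393171
(Sr - 1)^3 = 2.704039
cot(43.0) = 1 / tan(43.0) = 1 / 0.932515 = 1.072369
Numerator = 2453 * 9.81 * 1.73^3 = 124596.2194
Denominator = 8.2 * 2.704039 * 1.072369 = 23.777764
W = 124596.2194 / 23.777764
W = 5240.03 N

5240.03


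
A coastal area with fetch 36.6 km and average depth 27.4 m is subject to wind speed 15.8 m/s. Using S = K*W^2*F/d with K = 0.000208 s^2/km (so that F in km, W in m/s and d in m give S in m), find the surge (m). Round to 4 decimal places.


S = K * W^2 * F / d
W^2 = 15.8^2 = 249.64
S = 0.000208 * 249.64 * 36.6 / 27.4
Numerator = 0.000208 * 249.64 * 36.6 = 1.900459
S = 1.900459 / 27.4 = 0.0694 m

0.0694


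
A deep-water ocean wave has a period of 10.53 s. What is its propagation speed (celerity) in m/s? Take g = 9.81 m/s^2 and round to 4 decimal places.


We use the deep-water celerity formula:
C = g * T / (2 * pi)
C = 9.81 * 10.53 / (2 * 3.14159...)
C = 103.299300 / 6.283185
C = 16.4406 m/s

16.4406


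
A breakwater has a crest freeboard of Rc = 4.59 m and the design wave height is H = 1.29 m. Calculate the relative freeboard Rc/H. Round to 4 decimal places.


Relative freeboard = Rc / H
= 4.59 / 1.29
= 3.5581

3.5581


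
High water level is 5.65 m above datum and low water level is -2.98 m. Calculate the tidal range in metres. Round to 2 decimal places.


Tidal range = High water - Low water
Tidal range = 5.65 - (-2.98)
Tidal range = 8.63 m

8.63


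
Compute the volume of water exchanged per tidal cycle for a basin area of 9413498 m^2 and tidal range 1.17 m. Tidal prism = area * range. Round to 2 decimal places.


Tidal prism = Area * Tidal range
P = 9413498 * 1.17
P = 11013792.66 m^3

11013792.66


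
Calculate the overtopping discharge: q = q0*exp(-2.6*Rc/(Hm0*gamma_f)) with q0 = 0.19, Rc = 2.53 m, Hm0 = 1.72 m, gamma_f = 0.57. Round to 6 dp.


q = q0 * exp(-2.6 * Rc / (Hm0 * gamma_f))
Exponent = -2.6 * 2.53 / (1.72 * 0.57)
= -2.6 * 2.53 / 0.9804
= -6.709506
exp(-6.709506) = 0.001219
q = 0.19 * 0.001219
q = 0.000232 m^3/s/m

0.000232


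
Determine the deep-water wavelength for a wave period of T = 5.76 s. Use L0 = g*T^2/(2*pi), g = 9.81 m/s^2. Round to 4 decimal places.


L0 = g * T^2 / (2 * pi)
L0 = 9.81 * 5.76^2 / (2 * pi)
L0 = 9.81 * 33.1776 / 6.28319
L0 = 325.4723 / 6.28319
L0 = 51.8005 m

51.8005


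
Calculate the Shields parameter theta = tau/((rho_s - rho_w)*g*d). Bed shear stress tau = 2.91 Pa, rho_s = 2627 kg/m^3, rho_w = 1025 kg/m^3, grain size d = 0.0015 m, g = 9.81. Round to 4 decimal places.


theta = tau / ((rho_s - rho_w) * g * d)
rho_s - rho_w = 2627 - 1025 = 1602
Denominator = 1602 * 9.81 * 0.0015 = 23.573430
theta = 2.91 / 23.573430
theta = 0.1234

0.1234


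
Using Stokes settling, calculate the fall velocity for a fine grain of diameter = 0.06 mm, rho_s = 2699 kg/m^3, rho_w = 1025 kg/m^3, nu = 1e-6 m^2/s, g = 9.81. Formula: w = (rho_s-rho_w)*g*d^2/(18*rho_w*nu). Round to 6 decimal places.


w = (rho_s - rho_w) * g * d^2 / (18 * rho_w * nu)
d = 0.06 mm = 0.000060 m
rho_s - rho_w = 2699 - 1025 = 1674
Numerator = 1674 * 9.81 * (0.000060)^2 = 0.000059118984
Denominator = 18 * 1025 * 1e-6 = 0.018450
w = 0.003204 m/s

0.003204


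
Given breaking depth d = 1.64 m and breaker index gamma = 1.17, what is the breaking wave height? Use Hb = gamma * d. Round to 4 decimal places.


Hb = gamma * d
Hb = 1.17 * 1.64
Hb = 1.9188 m

1.9188


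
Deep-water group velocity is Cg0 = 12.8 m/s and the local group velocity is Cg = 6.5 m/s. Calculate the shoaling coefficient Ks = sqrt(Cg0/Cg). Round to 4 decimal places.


Ks = sqrt(Cg0 / Cg)
Ks = sqrt(12.8 / 6.5)
Ks = sqrt(1.9692)
Ks = 1.4033

1.4033


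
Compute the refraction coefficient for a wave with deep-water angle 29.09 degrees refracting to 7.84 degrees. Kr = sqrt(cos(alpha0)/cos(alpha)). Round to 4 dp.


Kr = sqrt(cos(alpha0) / cos(alpha))
cos(29.09) = 0.873857
cos(7.84) = 0.990653
Kr = sqrt(0.873857 / 0.990653)
Kr = sqrt(0.882102)
Kr = 0.9392

0.9392


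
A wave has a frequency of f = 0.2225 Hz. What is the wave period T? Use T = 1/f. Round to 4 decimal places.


T = 1 / f
T = 1 / 0.2225
T = 4.4944 s

4.4944


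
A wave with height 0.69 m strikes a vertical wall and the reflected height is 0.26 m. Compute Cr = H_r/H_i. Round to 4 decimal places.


Cr = H_r / H_i
Cr = 0.26 / 0.69
Cr = 0.3768

0.3768


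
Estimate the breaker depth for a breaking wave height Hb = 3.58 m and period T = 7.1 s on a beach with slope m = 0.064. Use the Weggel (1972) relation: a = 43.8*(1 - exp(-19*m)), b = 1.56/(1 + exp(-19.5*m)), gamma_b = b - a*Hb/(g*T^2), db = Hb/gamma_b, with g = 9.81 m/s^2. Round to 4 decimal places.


a = 43.8 * (1 - exp(-19 * m))
exp(-19 * 0.064) = exp(-1.2160) = 0.296413
a = 43.8 * (1 - 0.296413) = 30.817091
b = 1.56 / (1 + exp(-19.5 * m))
exp(-19.5 * 0.064) = exp(-1.2480) = 0.287078
b = 1.56 / (1 + 0.287078) = 1.212047
Hb / (g * T^2) = 3.58 / (9.81 * 7.1^2) = 3.58 / 494.5221 = 0.00723931
gamma_b = b - a * Hb/(g*T^2) = 1.212047 - 30.817091 * 0.00723931 = 0.988953
db = Hb / gamma_b = 3.58 / 0.988953
db = 3.6200 m

3.6200


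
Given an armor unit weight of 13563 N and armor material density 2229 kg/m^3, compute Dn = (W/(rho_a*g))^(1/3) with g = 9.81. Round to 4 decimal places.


V = W / (rho_a * g)
V = 13563 / (2229 * 9.81)
V = 13563 / 21866.49
V = 0.620264 m^3
Dn = V^(1/3) = 0.620264^(1/3)
Dn = 0.8528 m

0.8528


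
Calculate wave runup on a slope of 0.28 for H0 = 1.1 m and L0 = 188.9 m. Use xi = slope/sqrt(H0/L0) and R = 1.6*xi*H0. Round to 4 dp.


xi = slope / sqrt(H0/L0)
H0/L0 = 1.1/188.9 = 0.005823
sqrt(0.005823) = 0.076310
xi = 0.28 / 0.076310 = 3.669253
R = 1.6 * xi * H0 = 1.6 * 3.669253 * 1.1
R = 6.4579 m

6.4579


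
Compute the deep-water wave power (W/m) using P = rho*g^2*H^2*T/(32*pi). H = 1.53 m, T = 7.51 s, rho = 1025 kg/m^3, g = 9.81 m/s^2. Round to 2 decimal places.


P = rho * g^2 * H^2 * T / (32 * pi)
P = 1025 * 9.81^2 * 1.53^2 * 7.51 / (32 * pi)
P = 1025 * 96.2361 * 2.3409 * 7.51 / 100.53096
P = 17249.83 W/m

17249.83


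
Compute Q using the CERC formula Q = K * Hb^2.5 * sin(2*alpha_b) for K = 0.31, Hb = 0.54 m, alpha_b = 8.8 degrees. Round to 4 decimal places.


Q = K * Hb^2.5 * sin(2 * alpha_b)
Hb^2.5 = 0.54^2.5 = 0.214281
sin(2 * 8.8) = sin(17.6) = 0.302370
Q = 0.31 * 0.214281 * 0.302370
Q = 0.0201 m^3/s

0.0201


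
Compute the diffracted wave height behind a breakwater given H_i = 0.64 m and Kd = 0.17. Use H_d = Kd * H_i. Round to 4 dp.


H_d = Kd * H_i
H_d = 0.17 * 0.64
H_d = 0.1088 m

0.1088


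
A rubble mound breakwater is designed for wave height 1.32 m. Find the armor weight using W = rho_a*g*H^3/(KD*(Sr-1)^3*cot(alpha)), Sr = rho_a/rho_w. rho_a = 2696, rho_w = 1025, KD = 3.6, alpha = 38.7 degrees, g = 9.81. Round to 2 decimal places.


Sr = rho_a / rho_w = 2696 / 1025 = 2.630244
(Sr - 1) = 1.630244
(Sr - 1)^3 = 4.332691
cot(38.7) = 1 / tan(38.7) = 1 / 0.801151 = 1.248204
Numerator = 2696 * 9.81 * 1.32^3 = 60829.0017
Denominator = 3.6 * 4.332691 * 1.248204 = 19.469098
W = 60829.0017 / 19.469098
W = 3124.39 N

3124.39


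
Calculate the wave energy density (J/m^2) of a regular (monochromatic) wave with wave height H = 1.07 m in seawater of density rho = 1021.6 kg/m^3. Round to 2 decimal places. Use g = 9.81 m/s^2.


E = (1/8) * rho * g * H^2
E = (1/8) * 1021.6 * 9.81 * 1.07^2
E = 0.125 * 1021.6 * 9.81 * 1.1449
E = 1434.26 J/m^2

1434.26


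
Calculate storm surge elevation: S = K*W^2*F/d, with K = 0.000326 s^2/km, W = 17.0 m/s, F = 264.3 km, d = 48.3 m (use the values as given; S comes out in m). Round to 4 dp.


S = K * W^2 * F / d
W^2 = 17.0^2 = 289.00
S = 0.000326 * 289.00 * 264.3 / 48.3
Numerator = 0.000326 * 289.00 * 264.3 = 24.900760
S = 24.900760 / 48.3 = 0.5155 m

0.5155


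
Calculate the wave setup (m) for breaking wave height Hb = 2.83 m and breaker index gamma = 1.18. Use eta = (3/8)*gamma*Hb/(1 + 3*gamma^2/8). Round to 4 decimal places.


eta = (3/8) * gamma * Hb / (1 + 3*gamma^2/8)
Numerator = (3/8) * 1.18 * 2.83 = 1.252275
Denominator = 1 + 3*1.18^2/8 = 1 + 0.522150 = 1.522150
eta = 1.252275 / 1.522150
eta = 0.8227 m

0.8227


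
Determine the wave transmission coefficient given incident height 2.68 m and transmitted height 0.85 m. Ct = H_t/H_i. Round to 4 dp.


Ct = H_t / H_i
Ct = 0.85 / 2.68
Ct = 0.3172

0.3172


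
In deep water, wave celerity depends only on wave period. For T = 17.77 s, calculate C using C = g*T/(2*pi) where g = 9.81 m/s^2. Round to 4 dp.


We use the deep-water celerity formula:
C = g * T / (2 * pi)
C = 9.81 * 17.77 / (2 * 3.14159...)
C = 174.323700 / 6.283185
C = 27.7445 m/s

27.7445


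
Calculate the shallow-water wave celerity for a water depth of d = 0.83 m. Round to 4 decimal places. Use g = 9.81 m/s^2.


Using the shallow-water approximation:
C = sqrt(g * d) = sqrt(9.81 * 0.83)
C = sqrt(8.1423)
C = 2.8535 m/s

2.8535


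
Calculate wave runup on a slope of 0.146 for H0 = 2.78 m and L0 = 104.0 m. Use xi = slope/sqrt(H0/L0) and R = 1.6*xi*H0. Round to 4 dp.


xi = slope / sqrt(H0/L0)
H0/L0 = 2.78/104.0 = 0.026731
sqrt(0.026731) = 0.163495
xi = 0.146 / 0.163495 = 0.892991
R = 1.6 * xi * H0 = 1.6 * 0.892991 * 2.78
R = 3.9720 m

3.9720


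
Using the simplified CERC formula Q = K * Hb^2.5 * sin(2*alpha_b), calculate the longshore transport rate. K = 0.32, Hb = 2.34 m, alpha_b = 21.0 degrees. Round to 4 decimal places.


Q = K * Hb^2.5 * sin(2 * alpha_b)
Hb^2.5 = 2.34^2.5 = 8.376057
sin(2 * 21.0) = sin(42.0) = 0.669131
Q = 0.32 * 8.376057 * 0.669131
Q = 1.7935 m^3/s

1.7935


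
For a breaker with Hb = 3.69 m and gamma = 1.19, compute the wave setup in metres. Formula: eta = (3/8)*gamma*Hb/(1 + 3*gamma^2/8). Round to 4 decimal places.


eta = (3/8) * gamma * Hb / (1 + 3*gamma^2/8)
Numerator = (3/8) * 1.19 * 3.69 = 1.646662
Denominator = 1 + 3*1.19^2/8 = 1 + 0.531038 = 1.531038
eta = 1.646662 / 1.531038
eta = 1.0755 m

1.0755


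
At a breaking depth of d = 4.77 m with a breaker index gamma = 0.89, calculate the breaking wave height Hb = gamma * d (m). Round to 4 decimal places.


Hb = gamma * d
Hb = 0.89 * 4.77
Hb = 4.2453 m

4.2453


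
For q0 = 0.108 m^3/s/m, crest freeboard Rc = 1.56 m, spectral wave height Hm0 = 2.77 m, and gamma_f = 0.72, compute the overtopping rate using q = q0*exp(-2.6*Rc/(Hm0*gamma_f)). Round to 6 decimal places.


q = q0 * exp(-2.6 * Rc / (Hm0 * gamma_f))
Exponent = -2.6 * 1.56 / (2.77 * 0.72)
= -2.6 * 1.56 / 1.9944
= -2.033694
exp(-2.033694) = 0.130851
q = 0.108 * 0.130851
q = 0.014132 m^3/s/m

0.014132


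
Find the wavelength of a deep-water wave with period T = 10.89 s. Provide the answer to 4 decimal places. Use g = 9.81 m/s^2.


L0 = g * T^2 / (2 * pi)
L0 = 9.81 * 10.89^2 / (2 * pi)
L0 = 9.81 * 118.5921 / 6.28319
L0 = 1163.3885 / 6.28319
L0 = 185.1590 m

185.1590


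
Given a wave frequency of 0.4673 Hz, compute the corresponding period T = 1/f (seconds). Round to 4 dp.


T = 1 / f
T = 1 / 0.4673
T = 2.1400 s

2.1400


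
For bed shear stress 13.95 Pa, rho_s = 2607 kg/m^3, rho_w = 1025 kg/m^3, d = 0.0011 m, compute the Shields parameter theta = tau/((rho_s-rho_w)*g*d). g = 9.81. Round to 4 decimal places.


theta = tau / ((rho_s - rho_w) * g * d)
rho_s - rho_w = 2607 - 1025 = 1582
Denominator = 1582 * 9.81 * 0.0011 = 17.071362
theta = 13.95 / 17.071362
theta = 0.8172

0.8172


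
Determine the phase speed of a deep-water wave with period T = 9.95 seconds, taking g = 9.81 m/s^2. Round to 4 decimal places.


We use the deep-water celerity formula:
C = g * T / (2 * pi)
C = 9.81 * 9.95 / (2 * 3.14159...)
C = 97.609500 / 6.283185
C = 15.5350 m/s

15.5350


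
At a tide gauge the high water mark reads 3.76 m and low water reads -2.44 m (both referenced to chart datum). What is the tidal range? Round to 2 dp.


Tidal range = High water - Low water
Tidal range = 3.76 - (-2.44)
Tidal range = 6.20 m

6.20


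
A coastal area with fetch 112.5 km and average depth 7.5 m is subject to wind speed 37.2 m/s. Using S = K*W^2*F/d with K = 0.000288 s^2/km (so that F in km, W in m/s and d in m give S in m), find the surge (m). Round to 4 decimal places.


S = K * W^2 * F / d
W^2 = 37.2^2 = 1383.84
S = 0.000288 * 1383.84 * 112.5 / 7.5
Numerator = 0.000288 * 1383.84 * 112.5 = 44.836416
S = 44.836416 / 7.5 = 5.9782 m

5.9782


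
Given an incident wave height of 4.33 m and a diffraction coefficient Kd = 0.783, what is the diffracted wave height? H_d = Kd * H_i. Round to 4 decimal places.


H_d = Kd * H_i
H_d = 0.783 * 4.33
H_d = 3.3904 m

3.3904


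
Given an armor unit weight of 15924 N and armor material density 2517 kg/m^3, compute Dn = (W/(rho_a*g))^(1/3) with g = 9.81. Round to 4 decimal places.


V = W / (rho_a * g)
V = 15924 / (2517 * 9.81)
V = 15924 / 24691.77
V = 0.644911 m^3
Dn = V^(1/3) = 0.644911^(1/3)
Dn = 0.8640 m

0.8640


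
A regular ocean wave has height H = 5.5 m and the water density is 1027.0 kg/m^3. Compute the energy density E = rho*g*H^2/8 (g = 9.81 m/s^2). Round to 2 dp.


E = (1/8) * rho * g * H^2
E = (1/8) * 1027.0 * 9.81 * 5.5^2
E = 0.125 * 1027.0 * 9.81 * 30.2500
E = 38095.60 J/m^2

38095.60


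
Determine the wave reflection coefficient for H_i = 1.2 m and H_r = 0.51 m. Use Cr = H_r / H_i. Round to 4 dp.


Cr = H_r / H_i
Cr = 0.51 / 1.2
Cr = 0.4250

0.4250


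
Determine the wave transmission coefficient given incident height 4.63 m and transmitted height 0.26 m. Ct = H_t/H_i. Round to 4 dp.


Ct = H_t / H_i
Ct = 0.26 / 4.63
Ct = 0.0562

0.0562


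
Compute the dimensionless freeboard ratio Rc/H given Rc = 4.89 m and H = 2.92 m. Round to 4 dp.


Relative freeboard = Rc / H
= 4.89 / 2.92
= 1.6747

1.6747


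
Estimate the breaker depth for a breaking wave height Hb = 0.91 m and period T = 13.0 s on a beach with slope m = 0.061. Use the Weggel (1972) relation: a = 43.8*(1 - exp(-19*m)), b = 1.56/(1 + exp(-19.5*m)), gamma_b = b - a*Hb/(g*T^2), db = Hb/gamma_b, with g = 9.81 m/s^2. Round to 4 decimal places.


a = 43.8 * (1 - exp(-19 * m))
exp(-19 * 0.061) = exp(-1.1590) = 0.313800
a = 43.8 * (1 - 0.313800) = 30.055568
b = 1.56 / (1 + exp(-19.5 * m))
exp(-19.5 * 0.061) = exp(-1.1895) = 0.304373
b = 1.56 / (1 + 0.304373) = 1.195977
Hb / (g * T^2) = 0.91 / (9.81 * 13.0^2) = 0.91 / 1657.8900 = 0.00054889
gamma_b = b - a * Hb/(g*T^2) = 1.195977 - 30.055568 * 0.00054889 = 1.179479
db = Hb / gamma_b = 0.91 / 1.179479
db = 0.7715 m

0.7715


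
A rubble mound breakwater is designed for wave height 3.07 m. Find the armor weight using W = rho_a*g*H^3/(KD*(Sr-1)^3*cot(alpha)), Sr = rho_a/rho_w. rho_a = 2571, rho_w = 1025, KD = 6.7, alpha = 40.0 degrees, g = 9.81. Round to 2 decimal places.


Sr = rho_a / rho_w = 2571 / 1025 = 2.508293
(Sr - 1) = 1.508293
(Sr - 1)^3 = 3.431286
cot(40.0) = 1 / tan(40.0) = 1 / 0.839100 = 1.191754
Numerator = 2571 * 9.81 * 3.07^3 = 729770.3435
Denominator = 6.7 * 3.431286 * 1.191754 = 27.397955
W = 729770.3435 / 27.397955
W = 26635.94 N

26635.94


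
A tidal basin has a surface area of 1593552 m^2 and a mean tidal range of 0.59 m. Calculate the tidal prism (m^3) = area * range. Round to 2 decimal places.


Tidal prism = Area * Tidal range
P = 1593552 * 0.59
P = 940195.68 m^3

940195.68


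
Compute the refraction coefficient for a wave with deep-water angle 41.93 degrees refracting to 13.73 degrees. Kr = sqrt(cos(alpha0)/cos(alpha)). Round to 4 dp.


Kr = sqrt(cos(alpha0) / cos(alpha))
cos(41.93) = 0.743962
cos(13.73) = 0.971425
Kr = sqrt(0.743962 / 0.971425)
Kr = sqrt(0.765846)
Kr = 0.8751

0.8751


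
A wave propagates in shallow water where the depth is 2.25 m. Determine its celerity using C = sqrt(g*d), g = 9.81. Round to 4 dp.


Using the shallow-water approximation:
C = sqrt(g * d) = sqrt(9.81 * 2.25)
C = sqrt(22.0725)
C = 4.6981 m/s

4.6981


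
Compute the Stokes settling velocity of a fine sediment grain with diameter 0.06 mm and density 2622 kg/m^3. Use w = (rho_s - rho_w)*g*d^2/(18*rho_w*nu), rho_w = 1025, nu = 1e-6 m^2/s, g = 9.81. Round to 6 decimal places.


w = (rho_s - rho_w) * g * d^2 / (18 * rho_w * nu)
d = 0.06 mm = 0.000060 m
rho_s - rho_w = 2622 - 1025 = 1597
Numerator = 1597 * 9.81 * (0.000060)^2 = 0.000056399652
Denominator = 18 * 1025 * 1e-6 = 0.018450
w = 0.003057 m/s

0.003057
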